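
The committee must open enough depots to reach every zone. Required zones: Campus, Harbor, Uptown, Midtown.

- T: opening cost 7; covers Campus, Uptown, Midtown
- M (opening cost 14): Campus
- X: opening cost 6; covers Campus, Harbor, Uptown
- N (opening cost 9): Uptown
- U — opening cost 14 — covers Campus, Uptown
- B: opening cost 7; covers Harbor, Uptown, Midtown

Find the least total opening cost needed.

Choose T and X: together they cover Campus, Harbor, Uptown, Midtown — every zone.
Total opening cost: 7 + 6 = 13.
No cover costs less than 13.

13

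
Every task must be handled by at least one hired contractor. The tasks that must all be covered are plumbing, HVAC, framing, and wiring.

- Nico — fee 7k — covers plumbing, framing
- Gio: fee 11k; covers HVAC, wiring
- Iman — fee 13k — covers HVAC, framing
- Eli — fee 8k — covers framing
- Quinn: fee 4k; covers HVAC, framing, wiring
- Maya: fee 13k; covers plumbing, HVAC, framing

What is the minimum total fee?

11

Choose Nico and Quinn: together they cover plumbing, HVAC, framing, wiring — every task.
Total fee: 7 + 4 = 11.
No cover costs less than 11.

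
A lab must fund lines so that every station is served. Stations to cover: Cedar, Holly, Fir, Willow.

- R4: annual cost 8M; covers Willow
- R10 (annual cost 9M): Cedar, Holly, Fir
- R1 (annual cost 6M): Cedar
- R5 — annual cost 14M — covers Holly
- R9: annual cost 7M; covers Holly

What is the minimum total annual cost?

Choose R4 and R10: together they cover Cedar, Holly, Fir, Willow — every station.
Total annual cost: 8 + 9 = 17.
No cover costs less than 17.

17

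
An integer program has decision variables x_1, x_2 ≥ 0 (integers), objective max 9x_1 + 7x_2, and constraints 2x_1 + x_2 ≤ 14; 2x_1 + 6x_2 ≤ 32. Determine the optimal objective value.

The continuous relaxation peaks at (5.2, 3.6) with value 72.00; rounding to a feasible lattice point costs some objective.
(x_1,x_2)=(6,2): 2·6+1·2=14≤14, 2·6+6·2=24≤32, objective 68.
(x_1,x_2)=(5,3): 2·5+1·3=13≤14, 2·5+6·3=28≤32, objective 66.
(x_1,x_2)=(4,4): 2·4+1·4=12≤14, 2·4+6·4=32≤32, objective 64.
The best lattice point is (6,2), giving 68.

68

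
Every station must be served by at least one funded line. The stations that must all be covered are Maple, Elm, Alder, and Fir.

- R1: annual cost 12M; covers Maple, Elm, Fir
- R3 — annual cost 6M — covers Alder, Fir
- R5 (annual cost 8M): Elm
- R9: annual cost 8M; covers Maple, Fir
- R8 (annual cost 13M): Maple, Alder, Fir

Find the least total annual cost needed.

18

This is an integer covering problem.
Choose R1 and R3: together they cover Maple, Elm, Alder, Fir — every station.
Total annual cost: 12 + 6 = 18.
No cover costs less than 18.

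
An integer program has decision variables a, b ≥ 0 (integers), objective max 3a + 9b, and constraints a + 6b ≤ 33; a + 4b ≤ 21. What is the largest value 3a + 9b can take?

63

(a,b)=(21,0): 1·21+6·0=21≤33, 1·21+4·0=21≤21, objective 63.
(a,b)=(20,0): 1·20+6·0=20≤33, 1·20+4·0=20≤21, objective 60.
No feasible integer point exceeds 63.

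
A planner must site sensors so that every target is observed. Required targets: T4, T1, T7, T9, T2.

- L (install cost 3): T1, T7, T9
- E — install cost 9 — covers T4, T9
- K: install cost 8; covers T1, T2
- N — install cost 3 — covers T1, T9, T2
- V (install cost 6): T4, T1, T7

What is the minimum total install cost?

9

The greedy cost-per-new-target heuristic would pick L, N, and V for 12, but a cheaper cover exists.
Choose N and V: together they cover T4, T1, T7, T9, T2 — every target.
Total install cost: 3 + 6 = 9.
No cover costs less than 9.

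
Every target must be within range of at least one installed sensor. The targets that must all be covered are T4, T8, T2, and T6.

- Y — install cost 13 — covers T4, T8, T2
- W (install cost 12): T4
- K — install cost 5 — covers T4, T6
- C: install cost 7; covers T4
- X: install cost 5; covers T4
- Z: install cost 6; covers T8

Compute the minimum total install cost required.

18

This is an integer covering problem.
The greedy cost-per-new-target heuristic would pick K, Z, and Y for 24, but a cheaper cover exists.
Choose Y and K: together they cover T4, T8, T2, T6 — every target.
Total install cost: 13 + 5 = 18.
No cover costs less than 18.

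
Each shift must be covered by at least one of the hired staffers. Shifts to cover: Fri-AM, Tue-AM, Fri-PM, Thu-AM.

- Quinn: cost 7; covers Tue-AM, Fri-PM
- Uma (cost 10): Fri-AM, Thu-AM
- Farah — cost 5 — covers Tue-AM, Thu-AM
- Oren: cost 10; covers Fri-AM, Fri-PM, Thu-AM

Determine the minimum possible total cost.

15

This is a weighted set-cover instance.
Choose Farah and Oren: together they cover Fri-AM, Tue-AM, Fri-PM, Thu-AM — every shift.
Total cost: 5 + 10 = 15.
No cover costs less than 15.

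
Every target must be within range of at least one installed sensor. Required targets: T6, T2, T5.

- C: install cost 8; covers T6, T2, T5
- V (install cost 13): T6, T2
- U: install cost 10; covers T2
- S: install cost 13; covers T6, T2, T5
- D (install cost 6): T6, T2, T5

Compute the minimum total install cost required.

6

D alone covers T6, T2, T5 — every target.
Total install cost: 6.
No cover costs less than 6.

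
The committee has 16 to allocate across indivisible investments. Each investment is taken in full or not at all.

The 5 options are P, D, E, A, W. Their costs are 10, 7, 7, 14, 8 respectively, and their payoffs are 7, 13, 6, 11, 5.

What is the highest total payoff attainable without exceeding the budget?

This is an integer program with binary decision variables.
Allowing fractional choices, the relaxed optimum would be about 20.6, but investments are indivisible.
D + W: cost 7 + 8 = 15 ≤ 16, payoff 13 + 5 = 18.
D + E: cost 7 + 7 = 14 ≤ 16, payoff 13 + 6 = 19.
Best is D and E with total payoff 19.

19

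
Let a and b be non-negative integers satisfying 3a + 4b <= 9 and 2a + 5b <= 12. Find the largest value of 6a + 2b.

(a,b)=(3,0): 3·3+4·0=9≤9, 2·3+5·0=6≤12, objective 18.
(a,b)=(2,0): 3·2+4·0=6≤9, 2·2+5·0=4≤12, objective 12.
Maximum is 18 at (a,b)=(3,0).

18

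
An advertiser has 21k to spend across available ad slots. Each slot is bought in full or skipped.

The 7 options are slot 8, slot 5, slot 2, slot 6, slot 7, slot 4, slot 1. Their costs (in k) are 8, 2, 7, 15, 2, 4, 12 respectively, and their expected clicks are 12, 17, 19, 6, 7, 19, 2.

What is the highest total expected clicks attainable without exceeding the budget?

67

slot 8 + slot 2 + slot 7 + slot 4: cost 8 + 7 + 2 + 4 = 21 ≤ 21, expected clicks 12 + 19 + 7 + 19 = 57.
slot 5 + slot 2 + slot 7 + slot 4: cost 2 + 7 + 2 + 4 = 15 ≤ 21, expected clicks 17 + 19 + 7 + 19 = 62.
slot 8 + slot 5 + slot 2 + slot 4: cost 8 + 2 + 7 + 4 = 21 ≤ 21, expected clicks 12 + 17 + 19 + 19 = 67.
Best is slot 8, slot 5, slot 2, and slot 4 with total expected clicks 67.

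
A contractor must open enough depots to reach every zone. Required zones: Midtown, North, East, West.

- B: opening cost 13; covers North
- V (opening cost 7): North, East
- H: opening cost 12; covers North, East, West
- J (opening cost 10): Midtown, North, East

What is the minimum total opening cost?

Choose H and J: together they cover Midtown, North, East, West — every zone.
Total opening cost: 12 + 10 = 22.
No cover costs less than 22.

22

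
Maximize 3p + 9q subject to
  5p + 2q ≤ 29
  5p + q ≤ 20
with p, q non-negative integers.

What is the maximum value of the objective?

126

Relaxing integrality, the LP optimum is 130.50 at (p,q) = (0, 14.5), which is not an integer point.
(p,q)=(0,14): 5·0+2·14=28≤29, 5·0+1·14=14≤20, objective 126.
(p,q)=(0,13): 5·0+2·13=26≤29, 5·0+1·13=13≤20, objective 117.
Maximum is 126 at (p,q)=(0,14).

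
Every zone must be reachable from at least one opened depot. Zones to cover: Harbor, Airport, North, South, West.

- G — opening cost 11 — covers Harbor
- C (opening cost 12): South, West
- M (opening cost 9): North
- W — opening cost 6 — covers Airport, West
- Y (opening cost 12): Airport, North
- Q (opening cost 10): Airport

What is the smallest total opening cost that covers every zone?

This is a weighted set-cover instance.
The greedy cost-per-new-zone heuristic would pick W, M, G, and C for 38, but a cheaper cover exists.
Choose G, C, and Y: together they cover Harbor, Airport, North, South, West — every zone.
Total opening cost: 11 + 12 + 12 = 35.
No cover costs less than 35.

35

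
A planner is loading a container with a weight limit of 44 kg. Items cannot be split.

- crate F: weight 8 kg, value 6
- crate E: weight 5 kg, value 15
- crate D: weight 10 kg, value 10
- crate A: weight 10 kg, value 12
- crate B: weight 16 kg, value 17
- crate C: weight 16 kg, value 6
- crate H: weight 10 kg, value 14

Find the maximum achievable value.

58

Allowing fractional choices, the relaxed optimum would be about 61.0, but items are indivisible.
crate F + crate E + crate D + crate A + crate H: weight 8 + 5 + 10 + 10 + 10 = 43 ≤ 44, value 6 + 15 + 10 + 12 + 14 = 57.
crate E + crate A + crate B + crate H: weight 5 + 10 + 16 + 10 = 41 ≤ 44, value 15 + 12 + 17 + 14 = 58.
crate E + crate D + crate B + crate H: weight 5 + 10 + 16 + 10 = 41 ≤ 44, value 15 + 10 + 17 + 14 = 56.
Best is crate E, crate A, crate B, and crate H with total value 58.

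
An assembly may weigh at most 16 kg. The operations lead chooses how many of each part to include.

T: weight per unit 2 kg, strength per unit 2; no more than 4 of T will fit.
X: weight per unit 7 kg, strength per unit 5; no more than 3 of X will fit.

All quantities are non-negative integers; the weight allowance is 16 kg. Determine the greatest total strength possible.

13

Take 4×T and 1×X: weight 15 ≤ 16, strength 4·2 + 1·5 = 13.
T has the best ratio (2/2) and is taken to its limit of 4; remaining capacity is filled optimally with the others.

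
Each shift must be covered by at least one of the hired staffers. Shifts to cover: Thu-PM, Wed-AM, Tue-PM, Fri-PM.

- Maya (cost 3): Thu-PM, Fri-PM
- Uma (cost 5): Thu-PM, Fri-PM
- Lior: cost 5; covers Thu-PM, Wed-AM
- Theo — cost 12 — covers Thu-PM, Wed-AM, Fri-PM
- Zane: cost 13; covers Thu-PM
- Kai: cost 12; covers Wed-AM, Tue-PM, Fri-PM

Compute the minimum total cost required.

15

Choose Maya and Kai: together they cover Thu-PM, Wed-AM, Tue-PM, Fri-PM — every shift.
Total cost: 3 + 12 = 15.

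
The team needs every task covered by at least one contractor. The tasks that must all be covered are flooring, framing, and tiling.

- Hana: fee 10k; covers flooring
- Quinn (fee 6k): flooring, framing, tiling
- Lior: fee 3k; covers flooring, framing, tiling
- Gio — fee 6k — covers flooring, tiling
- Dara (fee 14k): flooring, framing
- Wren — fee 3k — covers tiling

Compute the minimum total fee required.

3

Lior alone covers flooring, framing, tiling — every task.
Total fee: 3.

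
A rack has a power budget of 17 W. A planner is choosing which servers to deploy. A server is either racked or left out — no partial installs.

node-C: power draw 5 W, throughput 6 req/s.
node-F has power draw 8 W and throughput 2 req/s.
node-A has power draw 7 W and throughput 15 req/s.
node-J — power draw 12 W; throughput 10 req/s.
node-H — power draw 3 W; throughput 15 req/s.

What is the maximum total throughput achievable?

36

This is a 0-1 knapsack instance.
node-A + node-H: power draw 7 + 3 = 10 ≤ 17, throughput 15 + 15 = 30.
node-C + node-A + node-H: power draw 5 + 7 + 3 = 15 ≤ 17, throughput 6 + 15 + 15 = 36.
node-J + node-H: power draw 12 + 3 = 15 ≤ 17, throughput 10 + 15 = 25.
Best is node-C, node-A, and node-H with total throughput 36.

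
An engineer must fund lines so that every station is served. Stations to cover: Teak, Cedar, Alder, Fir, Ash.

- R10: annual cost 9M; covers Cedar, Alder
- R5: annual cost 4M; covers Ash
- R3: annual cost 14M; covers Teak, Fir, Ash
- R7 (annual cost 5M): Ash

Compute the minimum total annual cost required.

23

The greedy cost-per-new-station heuristic would pick R5, R10, and R3 for 27, but a cheaper cover exists.
Choose R10 and R3: together they cover Teak, Cedar, Alder, Fir, Ash — every station.
Total annual cost: 9 + 14 = 23.
No cover costs less than 23.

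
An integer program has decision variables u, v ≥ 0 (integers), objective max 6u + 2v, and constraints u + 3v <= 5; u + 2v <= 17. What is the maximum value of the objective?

(u,v)=(5,0): 1·5+3·0=5≤5, 1·5+2·0=5≤17, objective 30.
(u,v)=(4,0): 1·4+3·0=4≤5, 1·4+2·0=4≤17, objective 24.
No feasible integer point exceeds 30.

30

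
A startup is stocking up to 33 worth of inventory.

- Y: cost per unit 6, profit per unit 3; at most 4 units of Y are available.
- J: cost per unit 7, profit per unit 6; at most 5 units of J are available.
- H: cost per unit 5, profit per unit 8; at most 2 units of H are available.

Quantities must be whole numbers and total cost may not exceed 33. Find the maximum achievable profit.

Take 3×J and 2×H: cost 31 ≤ 33, profit 3·6 + 2·8 = 34.
H has the best ratio (8/5) and is taken to its limit of 2; remaining capacity is filled optimally with the others.

34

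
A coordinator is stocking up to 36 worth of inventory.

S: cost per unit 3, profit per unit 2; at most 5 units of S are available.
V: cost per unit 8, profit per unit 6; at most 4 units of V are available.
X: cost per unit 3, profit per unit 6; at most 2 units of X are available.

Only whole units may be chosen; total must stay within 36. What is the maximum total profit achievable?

This is a bounded integer knapsack.
X has the best ratio (6/3); taking only X gives at most 2×6 = 12 (stopped by the supply cap of 2).
Mixing does better — 2×S, 3×V, and 2×X: cost 36 ≤ 36, profit 2·2 + 3·6 + 2·6 = 34.

34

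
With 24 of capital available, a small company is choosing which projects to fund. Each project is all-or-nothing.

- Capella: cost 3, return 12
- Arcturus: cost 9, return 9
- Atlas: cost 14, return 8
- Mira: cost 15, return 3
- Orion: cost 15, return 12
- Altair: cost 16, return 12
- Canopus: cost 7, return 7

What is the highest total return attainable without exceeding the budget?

Treat it as a binary knapsack problem.
Take Capella, Arcturus, and Canopus: cost 3 + 9 + 7 = 19 ≤ 24, return 12 + 9 + 7 = 28.
No other feasible combination does better.

28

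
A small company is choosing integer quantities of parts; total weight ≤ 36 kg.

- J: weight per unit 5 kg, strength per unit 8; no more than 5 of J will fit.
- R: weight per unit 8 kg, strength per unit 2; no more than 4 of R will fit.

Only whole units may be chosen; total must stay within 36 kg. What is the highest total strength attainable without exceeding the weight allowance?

This is a bounded integer knapsack.
J has the best ratio (8/5); taking only J gives at most 5×8 = 40 (stopped by the supply cap of 5).
Mixing does better — 5×J and 1×R: weight 33 ≤ 36, strength 5·8 + 1·2 = 42.

42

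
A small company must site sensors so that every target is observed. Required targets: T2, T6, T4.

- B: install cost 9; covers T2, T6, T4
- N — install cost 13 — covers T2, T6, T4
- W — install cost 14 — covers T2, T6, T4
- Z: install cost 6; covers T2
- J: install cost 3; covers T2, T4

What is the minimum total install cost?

B alone covers T2, T6, T4 — every target.
Total install cost: 9.

9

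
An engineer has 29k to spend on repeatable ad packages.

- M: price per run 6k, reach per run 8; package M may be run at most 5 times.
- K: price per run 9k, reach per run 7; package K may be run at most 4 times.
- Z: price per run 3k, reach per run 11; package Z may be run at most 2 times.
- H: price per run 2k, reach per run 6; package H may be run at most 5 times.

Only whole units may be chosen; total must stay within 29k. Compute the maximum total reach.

68

Z has the best ratio (11/3); taking only Z gives at most 2×11 = 22 (stopped by the supply cap of 2).
Mixing does better — 2×M, 2×Z, and 5×H: price 28 ≤ 29, reach 2·8 + 2·11 + 5·6 = 68.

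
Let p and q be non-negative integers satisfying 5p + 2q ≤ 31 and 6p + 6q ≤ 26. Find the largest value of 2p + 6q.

24

(p,q)=(0,4): 5·0+2·4=8≤31, 6·0+6·4=24≤26, objective 24.
(p,q)=(1,3): 5·1+2·3=11≤31, 6·1+6·3=24≤26, objective 20.
(p,q)=(0,3): 5·0+2·3=6≤31, 6·0+6·3=18≤26, objective 18.
Maximum is 24 at (p,q)=(0,4).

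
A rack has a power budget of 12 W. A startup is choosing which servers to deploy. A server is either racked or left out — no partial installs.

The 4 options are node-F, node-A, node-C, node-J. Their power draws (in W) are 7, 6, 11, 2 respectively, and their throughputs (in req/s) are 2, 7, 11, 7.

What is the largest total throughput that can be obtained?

Take node-A and node-J: power draw 6 + 2 = 8 ≤ 12, throughput 7 + 7 = 14.
No other feasible combination does better.

14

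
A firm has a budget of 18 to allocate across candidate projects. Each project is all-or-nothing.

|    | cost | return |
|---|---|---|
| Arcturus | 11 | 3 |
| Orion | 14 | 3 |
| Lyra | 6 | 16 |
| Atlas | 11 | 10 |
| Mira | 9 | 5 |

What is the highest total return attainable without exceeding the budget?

26

Lyra + Atlas: cost 6 + 11 = 17 ≤ 18, return 16 + 10 = 26.
Lyra + Mira: cost 6 + 9 = 15 ≤ 18, return 16 + 5 = 21.
Arcturus + Lyra: cost 11 + 6 = 17 ≤ 18, return 3 + 16 = 19.
Best is Lyra and Atlas with total return 26.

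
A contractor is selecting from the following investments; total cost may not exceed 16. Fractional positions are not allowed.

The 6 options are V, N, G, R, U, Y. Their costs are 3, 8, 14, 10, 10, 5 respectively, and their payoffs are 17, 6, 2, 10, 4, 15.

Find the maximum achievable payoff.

38

V + Y: cost 3 + 5 = 8 ≤ 16, payoff 17 + 15 = 32.
V + N + Y: cost 3 + 8 + 5 = 16 ≤ 16, payoff 17 + 6 + 15 = 38.
V + R: cost 3 + 10 = 13 ≤ 16, payoff 17 + 10 = 27.
Best is V, N, and Y with total payoff 38.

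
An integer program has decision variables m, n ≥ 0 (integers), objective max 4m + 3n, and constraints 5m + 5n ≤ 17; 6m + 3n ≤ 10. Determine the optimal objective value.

(m,n)=(0,3) is feasible, giving 9.
(m,n)=(0,2) is feasible, giving 6.
No feasible integer point exceeds 9.

9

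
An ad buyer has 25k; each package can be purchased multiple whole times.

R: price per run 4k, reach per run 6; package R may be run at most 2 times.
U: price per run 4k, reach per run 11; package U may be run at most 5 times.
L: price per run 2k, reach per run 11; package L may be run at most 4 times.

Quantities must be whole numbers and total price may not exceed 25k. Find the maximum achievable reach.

1×R, 3×U, and 4×L: price 24 ≤ 25, reach 1·6 + 3·11 + 4·11 = 83.
4×U and 4×L: price 24 ≤ 25, reach 4·11 + 4·11 = 88.
Best is 88.

88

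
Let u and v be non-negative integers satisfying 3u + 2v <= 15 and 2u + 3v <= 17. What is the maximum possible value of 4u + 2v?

(u,v)=(5,0): 3·5+2·0=15≤15, 2·5+3·0=10≤17, objective 20.
(u,v)=(4,1): 3·4+2·1=14≤15, 2·4+3·1=11≤17, objective 18.
No feasible integer point exceeds 20.

20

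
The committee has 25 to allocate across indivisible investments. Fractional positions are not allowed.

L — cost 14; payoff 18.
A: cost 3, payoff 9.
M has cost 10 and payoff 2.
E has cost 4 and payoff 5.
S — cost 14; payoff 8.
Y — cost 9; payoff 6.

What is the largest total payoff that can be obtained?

L + A: cost 14 + 3 = 17 ≤ 25, payoff 18 + 9 = 27.
L + A + E: cost 14 + 3 + 4 = 21 ≤ 25, payoff 18 + 9 + 5 = 32.
L + Y: cost 14 + 9 = 23 ≤ 25, payoff 18 + 6 = 24.
Best is L, A, and E with total payoff 32.

32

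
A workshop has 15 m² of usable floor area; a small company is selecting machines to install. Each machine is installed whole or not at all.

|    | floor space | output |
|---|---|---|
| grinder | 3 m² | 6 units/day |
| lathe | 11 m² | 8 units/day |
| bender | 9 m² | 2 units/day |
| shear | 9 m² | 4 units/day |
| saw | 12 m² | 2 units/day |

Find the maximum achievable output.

This is an integer program with binary decision variables.
grinder + shear: floor space 3 + 9 = 12 ≤ 15, output 6 + 4 = 10.
lathe: floor space 11 ≤ 15, output 8.
grinder + lathe: floor space 3 + 11 = 14 ≤ 15, output 6 + 8 = 14.
Best is grinder and lathe with total output 14.

14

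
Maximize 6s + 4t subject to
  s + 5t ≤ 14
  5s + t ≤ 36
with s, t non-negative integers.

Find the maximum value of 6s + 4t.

46

Relaxing integrality, the LP optimum is 47.17 at (s,t) = (6.92, 1.42), which is not an integer point.
(s,t)=(7,1) is feasible, giving 46.
(s,t)=(7,0) is feasible, giving 42.
(s,t)=(6,1) is feasible, giving 40.
(s,t)=(6,0) is feasible, giving 36.
Maximum is 46 at (s,t)=(7,1).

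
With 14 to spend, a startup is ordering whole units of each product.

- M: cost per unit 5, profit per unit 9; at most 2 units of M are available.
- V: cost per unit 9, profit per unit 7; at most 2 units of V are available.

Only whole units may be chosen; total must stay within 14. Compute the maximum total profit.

This is a bounded integer knapsack.
2×M: cost 10 ≤ 14, profit 2·9 = 18.
1×M and 1×V: cost 14 ≤ 14, profit 1·9 + 1·7 = 16.
Best is 18.

18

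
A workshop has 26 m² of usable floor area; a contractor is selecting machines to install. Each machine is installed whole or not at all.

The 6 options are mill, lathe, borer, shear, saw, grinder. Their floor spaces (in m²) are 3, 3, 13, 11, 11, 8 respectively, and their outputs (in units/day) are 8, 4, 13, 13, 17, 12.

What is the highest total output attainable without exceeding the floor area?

Allowing fractional choices, the relaxed optimum would be about 42.2, but machines are indivisible.
mill + shear + saw: floor space 3 + 11 + 11 = 25 ≤ 26, output 8 + 13 + 17 = 38.
mill + saw + grinder: floor space 3 + 11 + 8 = 22 ≤ 26, output 8 + 17 + 12 = 37.
mill + lathe + saw + grinder: floor space 3 + 3 + 11 + 8 = 25 ≤ 26, output 8 + 4 + 17 + 12 = 41.
Best is mill, lathe, saw, and grinder with total output 41.

41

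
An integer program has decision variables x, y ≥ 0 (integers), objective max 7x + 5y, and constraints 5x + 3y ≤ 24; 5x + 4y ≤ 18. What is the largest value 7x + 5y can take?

24

(x,y)=(2,2) is feasible, giving 24.
(x,y)=(1,3) is feasible, giving 22.
(x,y)=(3,0) is feasible, giving 21.
The best lattice point is (2,2), giving 24.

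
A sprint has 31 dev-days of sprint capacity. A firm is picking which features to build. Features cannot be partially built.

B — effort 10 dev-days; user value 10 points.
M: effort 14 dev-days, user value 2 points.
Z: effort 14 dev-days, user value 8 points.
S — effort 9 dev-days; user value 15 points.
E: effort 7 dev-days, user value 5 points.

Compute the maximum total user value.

30

This is an integer program with binary decision variables.
Take B, S, and E: effort 10 + 9 + 7 = 26 ≤ 31, user value 10 + 15 + 5 = 30.
No other feasible combination does better.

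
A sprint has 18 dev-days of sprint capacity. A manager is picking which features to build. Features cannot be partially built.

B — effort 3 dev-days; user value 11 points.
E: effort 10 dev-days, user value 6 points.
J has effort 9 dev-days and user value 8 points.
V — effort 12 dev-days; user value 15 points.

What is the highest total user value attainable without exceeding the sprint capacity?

This is a 0-1 knapsack instance.
Allowing fractional choices, the relaxed optimum would be about 28.7, but features are indivisible.
B + J: effort 3 + 9 = 12 ≤ 18, user value 11 + 8 = 19.
B + V: effort 3 + 12 = 15 ≤ 18, user value 11 + 15 = 26.
Best is B and V with total user value 26.

26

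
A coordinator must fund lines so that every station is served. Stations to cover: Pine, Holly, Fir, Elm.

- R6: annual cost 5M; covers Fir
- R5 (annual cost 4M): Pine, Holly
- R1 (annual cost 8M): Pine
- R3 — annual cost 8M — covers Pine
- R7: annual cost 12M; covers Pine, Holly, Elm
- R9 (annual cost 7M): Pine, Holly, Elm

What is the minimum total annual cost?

12

Choose R6 and R9: together they cover Pine, Holly, Fir, Elm — every station.
Total annual cost: 5 + 7 = 12.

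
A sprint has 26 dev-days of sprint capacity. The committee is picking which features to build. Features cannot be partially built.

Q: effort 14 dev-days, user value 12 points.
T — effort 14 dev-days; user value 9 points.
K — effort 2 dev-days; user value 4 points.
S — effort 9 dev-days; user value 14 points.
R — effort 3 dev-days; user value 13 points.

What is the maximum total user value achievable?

Allowing fractional choices, the relaxed optimum would be about 41.3, but features are indivisible.
Q + S + R: effort 14 + 9 + 3 = 26 ≤ 26, user value 12 + 14 + 13 = 39.
T + S + R: effort 14 + 9 + 3 = 26 ≤ 26, user value 9 + 14 + 13 = 36.
Best is Q, S, and R with total user value 39.

39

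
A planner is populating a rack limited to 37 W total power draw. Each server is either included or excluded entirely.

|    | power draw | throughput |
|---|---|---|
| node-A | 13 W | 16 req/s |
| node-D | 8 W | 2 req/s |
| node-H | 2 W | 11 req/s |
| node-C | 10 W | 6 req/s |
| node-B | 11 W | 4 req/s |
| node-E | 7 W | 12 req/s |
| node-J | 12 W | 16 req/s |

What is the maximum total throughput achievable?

55

Allowing fractional choices, the relaxed optimum would be about 56.8, but servers are indivisible.
node-H + node-C + node-E + node-J: power draw 2 + 10 + 7 + 12 = 31 ≤ 37, throughput 11 + 6 + 12 + 16 = 45.
node-A + node-H + node-E + node-J: power draw 13 + 2 + 7 + 12 = 34 ≤ 37, throughput 16 + 11 + 12 + 16 = 55.
node-A + node-H + node-C + node-J: power draw 13 + 2 + 10 + 12 = 37 ≤ 37, throughput 16 + 11 + 6 + 16 = 49.
Best is node-A, node-H, node-E, and node-J with total throughput 55.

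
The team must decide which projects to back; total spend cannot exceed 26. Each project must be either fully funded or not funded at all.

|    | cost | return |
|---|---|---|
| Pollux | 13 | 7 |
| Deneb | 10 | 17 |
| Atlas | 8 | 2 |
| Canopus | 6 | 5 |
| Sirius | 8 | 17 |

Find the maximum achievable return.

Allowing fractional choices, the relaxed optimum would be about 40.1, but projects are indivisible.
Deneb + Canopus + Sirius: cost 10 + 6 + 8 = 24 ≤ 26, return 17 + 5 + 17 = 39.
Deneb + Sirius: cost 10 + 8 = 18 ≤ 26, return 17 + 17 = 34.
Deneb + Atlas + Sirius: cost 10 + 8 + 8 = 26 ≤ 26, return 17 + 2 + 17 = 36.
Best is Deneb, Canopus, and Sirius with total return 39.

39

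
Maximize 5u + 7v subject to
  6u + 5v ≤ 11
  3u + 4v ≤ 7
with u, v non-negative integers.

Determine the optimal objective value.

12

(u,v)=(1,1) is feasible, giving 12.
(u,v)=(0,1) is feasible, giving 7.
(u,v)=(1,0) is feasible, giving 5.
(u,v)=(0,0) is feasible, giving 0.
Maximum is 12 at (u,v)=(1,1).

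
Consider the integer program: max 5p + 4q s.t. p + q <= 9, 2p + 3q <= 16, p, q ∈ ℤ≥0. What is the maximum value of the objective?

(p,q)=(8,0) is feasible, giving 40.
(p,q)=(7,0) is feasible, giving 35.
No feasible integer point exceeds 40.

40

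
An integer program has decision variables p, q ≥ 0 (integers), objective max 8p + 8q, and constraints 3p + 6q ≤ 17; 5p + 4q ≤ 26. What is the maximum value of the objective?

40

(p,q)=(5,0): 3·5+6·0=15≤17, 5·5+4·0=25≤26, objective 40.
(p,q)=(3,1): 3·3+6·1=15≤17, 5·3+4·1=19≤26, objective 32.
(p,q)=(4,0): 3·4+6·0=12≤17, 5·4+4·0=20≤26, objective 32.
(p,q)=(3,0): 3·3+6·0=9≤17, 5·3+4·0=15≤26, objective 24.
Maximum is 40 at (p,q)=(5,0).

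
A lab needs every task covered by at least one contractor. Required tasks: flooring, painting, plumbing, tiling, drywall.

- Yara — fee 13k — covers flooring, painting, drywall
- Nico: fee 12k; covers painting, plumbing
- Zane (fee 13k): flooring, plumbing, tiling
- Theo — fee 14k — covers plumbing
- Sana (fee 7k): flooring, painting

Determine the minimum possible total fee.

This is a weighted set-cover instance.
The greedy cost-per-new-task heuristic would pick Sana, Zane, and Yara for 33, but a cheaper cover exists.
Choose Yara and Zane: together they cover flooring, painting, plumbing, tiling, drywall — every task.
Total fee: 13 + 13 = 26.
No cover costs less than 26.

26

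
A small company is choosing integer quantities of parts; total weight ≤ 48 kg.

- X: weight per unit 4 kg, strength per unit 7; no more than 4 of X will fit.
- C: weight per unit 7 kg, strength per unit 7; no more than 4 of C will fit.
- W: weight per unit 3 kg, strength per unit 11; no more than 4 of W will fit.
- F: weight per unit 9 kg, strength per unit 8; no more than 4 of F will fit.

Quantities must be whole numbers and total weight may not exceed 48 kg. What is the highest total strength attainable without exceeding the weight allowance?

88

This is a bounded integer knapsack.
3×X, 2×C, 4×W, and 1×F: weight 47 ≤ 48, strength 3·7 + 2·7 + 4·11 + 1·8 = 87.
4×X, 4×W, and 2×F: weight 46 ≤ 48, strength 4·7 + 4·11 + 2·8 = 88.
Best is 88.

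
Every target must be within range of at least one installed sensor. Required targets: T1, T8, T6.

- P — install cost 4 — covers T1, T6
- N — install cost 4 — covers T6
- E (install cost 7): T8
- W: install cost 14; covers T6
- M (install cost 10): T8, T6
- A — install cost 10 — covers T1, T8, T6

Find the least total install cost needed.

10

This is an integer covering problem.
The greedy cost-per-new-target heuristic would pick P and E for 11, but a cheaper cover exists.
A alone covers T1, T8, T6 — every target.
Total install cost: 10.
No cover costs less than 10.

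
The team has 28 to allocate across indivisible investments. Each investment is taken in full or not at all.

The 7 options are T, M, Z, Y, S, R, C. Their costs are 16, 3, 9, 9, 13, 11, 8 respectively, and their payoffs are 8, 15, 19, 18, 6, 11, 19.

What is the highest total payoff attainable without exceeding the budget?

56

Allowing fractional choices, the relaxed optimum would be about 69.0, but investments are indivisible.
M + Z + C: cost 3 + 9 + 8 = 20 ≤ 28, payoff 15 + 19 + 19 = 53.
M + Y + C: cost 3 + 9 + 8 = 20 ≤ 28, payoff 15 + 18 + 19 = 52.
Z + Y + C: cost 9 + 9 + 8 = 26 ≤ 28, payoff 19 + 18 + 19 = 56.
Best is Z, Y, and C with total payoff 56.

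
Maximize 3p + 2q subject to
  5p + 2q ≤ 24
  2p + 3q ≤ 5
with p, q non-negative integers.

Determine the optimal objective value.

(p,q)=(2,0): 5·2+2·0=10≤24, 2·2+3·0=4≤5, objective 6.
(p,q)=(1,1): 5·1+2·1=7≤24, 2·1+3·1=5≤5, objective 5.
(p,q)=(1,0): 5·1+2·0=5≤24, 2·1+3·0=2≤5, objective 3.
No feasible integer point exceeds 6.

6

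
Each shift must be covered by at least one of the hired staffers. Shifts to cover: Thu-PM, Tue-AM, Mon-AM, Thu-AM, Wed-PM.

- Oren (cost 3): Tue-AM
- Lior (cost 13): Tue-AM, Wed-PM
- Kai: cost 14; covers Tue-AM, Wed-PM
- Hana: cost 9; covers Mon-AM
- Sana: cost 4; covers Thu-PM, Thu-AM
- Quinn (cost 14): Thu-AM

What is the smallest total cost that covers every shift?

This is an integer covering problem.
The greedy cost-per-new-shift heuristic would pick Sana, Oren, Hana, and Lior for 29, but a cheaper cover exists.
Choose Lior, Hana, and Sana: together they cover Thu-PM, Tue-AM, Mon-AM, Thu-AM, Wed-PM — every shift.
Total cost: 13 + 9 + 4 = 26.
No cover costs less than 26.

26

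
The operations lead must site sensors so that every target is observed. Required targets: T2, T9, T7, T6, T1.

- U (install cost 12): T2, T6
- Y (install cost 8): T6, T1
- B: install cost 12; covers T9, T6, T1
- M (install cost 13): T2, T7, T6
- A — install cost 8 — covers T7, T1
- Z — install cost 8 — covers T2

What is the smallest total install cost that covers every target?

The greedy cost-per-new-target heuristic would pick Y, M, and B for 33, but a cheaper cover exists.
Choose B and M: together they cover T2, T9, T7, T6, T1 — every target.
Total install cost: 12 + 13 = 25.
No cover costs less than 25.

25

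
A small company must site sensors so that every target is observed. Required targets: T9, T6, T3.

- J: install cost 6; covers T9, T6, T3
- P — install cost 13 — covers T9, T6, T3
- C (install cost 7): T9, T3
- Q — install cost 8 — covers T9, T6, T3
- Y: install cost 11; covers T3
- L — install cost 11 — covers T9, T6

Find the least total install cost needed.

6

J alone covers T9, T6, T3 — every target.
Total install cost: 6.
No cover costs less than 6.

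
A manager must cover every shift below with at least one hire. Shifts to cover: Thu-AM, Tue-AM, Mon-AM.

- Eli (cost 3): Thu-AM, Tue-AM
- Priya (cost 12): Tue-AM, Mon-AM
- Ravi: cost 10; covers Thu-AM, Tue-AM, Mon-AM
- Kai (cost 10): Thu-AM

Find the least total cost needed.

This is a weighted set-cover instance.
The greedy cost-per-new-shift heuristic would pick Eli and Ravi for 13, but a cheaper cover exists.
Ravi alone covers Thu-AM, Tue-AM, Mon-AM — every shift.
Total cost: 10.
No cover costs less than 10.

10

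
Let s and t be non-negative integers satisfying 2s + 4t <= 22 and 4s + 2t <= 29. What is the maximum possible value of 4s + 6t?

Relaxing integrality, the LP optimum is 39.00 at (s,t) = (6, 2.5), which is not an integer point.
(s,t)=(5,3): 2·5+4·3=22≤22, 4·5+2·3=26≤29, objective 38.
(s,t)=(6,2): 2·6+4·2=20≤22, 4·6+2·2=28≤29, objective 36.
(s,t)=(4,3): 2·4+4·3=20≤22, 4·4+2·3=22≤29, objective 34.
The best lattice point is (5,3), giving 38.

38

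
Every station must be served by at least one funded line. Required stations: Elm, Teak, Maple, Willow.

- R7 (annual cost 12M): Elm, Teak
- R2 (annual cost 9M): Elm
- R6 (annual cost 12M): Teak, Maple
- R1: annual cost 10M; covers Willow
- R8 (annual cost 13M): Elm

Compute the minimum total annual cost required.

Choose R2, R6, and R1: together they cover Elm, Teak, Maple, Willow — every station.
Total annual cost: 9 + 12 + 10 = 31.

31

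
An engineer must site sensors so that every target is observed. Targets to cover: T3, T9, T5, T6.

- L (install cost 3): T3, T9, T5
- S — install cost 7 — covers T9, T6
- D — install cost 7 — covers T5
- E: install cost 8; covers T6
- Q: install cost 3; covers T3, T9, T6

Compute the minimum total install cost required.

Choose L and Q: together they cover T3, T9, T5, T6 — every target.
Total install cost: 3 + 3 = 6.
No cover costs less than 6.

6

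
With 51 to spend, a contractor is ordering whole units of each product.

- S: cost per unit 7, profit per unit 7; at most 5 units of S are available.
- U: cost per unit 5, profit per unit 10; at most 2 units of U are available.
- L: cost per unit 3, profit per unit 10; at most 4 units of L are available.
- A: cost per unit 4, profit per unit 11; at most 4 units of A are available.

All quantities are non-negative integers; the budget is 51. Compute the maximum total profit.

111

L has the best ratio (10/3); taking only L gives at most 4×10 = 40 (stopped by the supply cap of 4).
Mixing does better — 1×S, 2×U, 4×L, and 4×A: cost 45 ≤ 51, profit 1·7 + 2·10 + 4·10 + 4·11 = 111.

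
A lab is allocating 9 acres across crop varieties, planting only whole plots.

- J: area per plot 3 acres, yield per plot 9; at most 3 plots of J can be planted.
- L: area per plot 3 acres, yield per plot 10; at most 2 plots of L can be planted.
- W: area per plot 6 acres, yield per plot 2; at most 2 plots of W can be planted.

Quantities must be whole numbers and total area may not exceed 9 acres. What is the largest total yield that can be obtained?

29

Take 1×J and 2×L: area 9 ≤ 9, yield 1·9 + 2·10 = 29.
L has the best ratio (10/3) and is taken to its limit of 2; remaining capacity is filled optimally with the others.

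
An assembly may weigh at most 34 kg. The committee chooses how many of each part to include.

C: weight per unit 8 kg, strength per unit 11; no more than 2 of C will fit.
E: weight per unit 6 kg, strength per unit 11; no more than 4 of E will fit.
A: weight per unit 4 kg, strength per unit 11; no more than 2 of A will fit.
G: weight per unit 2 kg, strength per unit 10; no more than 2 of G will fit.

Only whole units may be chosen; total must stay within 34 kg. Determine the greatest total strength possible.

This is a bounded integer knapsack.
4×E, 2×A, and 1×G: weight 34 ≤ 34, strength 4·11 + 2·11 + 1·10 = 76.
3×E, 2×A, and 2×G: weight 30 ≤ 34, strength 3·11 + 2·11 + 2·10 = 75.
Best is 76.

76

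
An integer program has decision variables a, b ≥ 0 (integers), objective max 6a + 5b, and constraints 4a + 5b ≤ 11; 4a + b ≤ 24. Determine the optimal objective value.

12

(a,b)=(2,0): 4·2+5·0=8≤11, 4·2+1·0=8≤24, objective 12.
(a,b)=(1,1): 4·1+5·1=9≤11, 4·1+1·1=5≤24, objective 11.
(a,b)=(1,0): 4·1+5·0=4≤11, 4·1+1·0=4≤24, objective 6.
No feasible integer point exceeds 12.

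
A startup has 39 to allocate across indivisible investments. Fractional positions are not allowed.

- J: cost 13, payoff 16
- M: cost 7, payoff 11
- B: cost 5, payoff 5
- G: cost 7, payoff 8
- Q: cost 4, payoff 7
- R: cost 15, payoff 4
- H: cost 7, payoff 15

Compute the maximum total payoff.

Allowing fractional choices, the relaxed optimum would be about 58.0, but investments are indivisible.
J + M + G + Q + H: cost 13 + 7 + 7 + 4 + 7 = 38 ≤ 39, payoff 16 + 11 + 8 + 7 + 15 = 57.
J + M + B + G + H: cost 13 + 7 + 5 + 7 + 7 = 39 ≤ 39, payoff 16 + 11 + 5 + 8 + 15 = 55.
J + M + B + Q + H: cost 13 + 7 + 5 + 4 + 7 = 36 ≤ 39, payoff 16 + 11 + 5 + 7 + 15 = 54.
Best is J, M, G, Q, and H with total payoff 57.

57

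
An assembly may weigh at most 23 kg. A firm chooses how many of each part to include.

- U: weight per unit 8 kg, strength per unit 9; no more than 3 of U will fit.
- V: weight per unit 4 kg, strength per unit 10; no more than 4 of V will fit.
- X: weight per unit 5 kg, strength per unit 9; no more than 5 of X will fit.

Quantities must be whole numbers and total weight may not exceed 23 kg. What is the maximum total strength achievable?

49

V has the best ratio (10/4); taking only V gives at most 4×10 = 40 (stopped by the supply cap of 4).
Mixing does better — 4×V and 1×X: weight 21 ≤ 23, strength 4·10 + 1·9 = 49.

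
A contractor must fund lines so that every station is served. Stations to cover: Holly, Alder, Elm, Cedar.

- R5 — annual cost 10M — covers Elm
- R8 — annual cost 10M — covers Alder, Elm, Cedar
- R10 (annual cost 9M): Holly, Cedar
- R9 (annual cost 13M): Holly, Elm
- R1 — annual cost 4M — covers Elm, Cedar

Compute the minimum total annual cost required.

19

This is a weighted set-cover instance.
The greedy cost-per-new-station heuristic would pick R1, R10, and R8 for 23, but a cheaper cover exists.
Choose R8 and R10: together they cover Holly, Alder, Elm, Cedar — every station.
Total annual cost: 10 + 9 = 19.
No cover costs less than 19.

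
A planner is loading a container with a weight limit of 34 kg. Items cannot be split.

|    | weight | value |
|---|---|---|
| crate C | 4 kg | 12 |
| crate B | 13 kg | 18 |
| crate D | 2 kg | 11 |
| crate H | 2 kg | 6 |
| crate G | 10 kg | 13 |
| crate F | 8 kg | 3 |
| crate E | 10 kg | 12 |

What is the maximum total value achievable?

60

Allowing fractional choices, the relaxed optimum would be about 63.6, but items are indivisible.
crate C + crate B + crate D + crate H + crate G: weight 4 + 13 + 2 + 2 + 10 = 31 ≤ 34, value 12 + 18 + 11 + 6 + 13 = 60.
crate C + crate B + crate D + crate H + crate E: weight 4 + 13 + 2 + 2 + 10 = 31 ≤ 34, value 12 + 18 + 11 + 6 + 12 = 59.
Best is crate C, crate B, crate D, crate H, and crate G with total value 60.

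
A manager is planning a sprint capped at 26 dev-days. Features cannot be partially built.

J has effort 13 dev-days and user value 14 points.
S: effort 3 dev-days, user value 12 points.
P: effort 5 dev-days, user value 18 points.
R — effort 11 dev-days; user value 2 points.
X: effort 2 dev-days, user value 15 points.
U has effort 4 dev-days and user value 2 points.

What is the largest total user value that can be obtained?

Allowing fractional choices, the relaxed optimum would be about 60.5, but features are indivisible.
J + S + P + X: effort 13 + 3 + 5 + 2 = 23 ≤ 26, user value 14 + 12 + 18 + 15 = 59.
J + P + X + U: effort 13 + 5 + 2 + 4 = 24 ≤ 26, user value 14 + 18 + 15 + 2 = 49.
Best is J, S, P, and X with total user value 59.

59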